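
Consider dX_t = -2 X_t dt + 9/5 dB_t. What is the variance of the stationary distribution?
lim Var(X_t) = 81/100

The OU SDE dX = -theta X dt + sigma dB admits the integrating factor exp(theta t): d(exp(theta t) X_t) = sigma exp(theta t) dB_t. Integrating from 0 to t gives X_t = x_0 * exp(-theta t) + sigma * int_0^t exp(-theta (t-s)) dB_s for any initial x_0. The Itô integral has variance (by the Itô isometry) sigma^2 * int_0^t exp(-2 theta (t - s)) ds = sigma^2 * (1 - exp(-2 theta t)) / (2 theta), independent of x_0.
With theta = 2, sigma = 9/5:
  Var(X_t) = (9/5)^2 * (1 - exp(-2*2 t)) / (2 * 2) = 81/100 - 81*exp(-4*t)/100.
As t -> infinity, exp(-2*2 t) -> 0, so the stationary variance is sigma^2 / (2 theta) = 81/100.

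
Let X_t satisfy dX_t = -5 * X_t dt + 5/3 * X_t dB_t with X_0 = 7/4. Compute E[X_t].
E[X_t] = 7*exp(-5*t)/4

For GBM dX = mu X dt + sigma X dB with X_0 = x_0, apply Itô to Y = log X: dY = (mu - sigma^2/2) dt + sigma dB, so Y_t = log(x_0) + (mu - sigma^2/2) t + sigma B_t and hence X_t = x_0 * exp((mu - sigma^2/2) t + sigma B_t).
With mu = -5, sigma = 5/3, x_0 = 7/4, this gives:
  X_t = 7/4 * exp((-115/18) * t + (5/3) * B_t).
Since sigma*B_t ~ Normal(0, sigma^2 t), E[exp(sigma*B_t)] = exp(sigma^2 t / 2); so E[X_t] = x_0 * exp((mu - sigma^2/2) t) * exp(sigma^2 t / 2) = x_0 * exp(mu t) = 7*exp(-5*t)/4.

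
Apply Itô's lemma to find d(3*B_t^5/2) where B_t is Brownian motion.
d(3*B_t^5/2) = (15*B_t^3) dt + (15*B_t^4/2) dB_t

Itô's formula for f(B_t) gives d f(B_t) = f'(B_t) dB_t + (1/2) f''(B_t) dt. Compute derivatives of f(x) = 3*x^5/2:
  f'(x)  = 15*x^4/2
  f''(x) = 30*x^3
Substitute x = B_t and multiply the f'' term by 1/2:
  drift     = (1/2) * (30*x^3) evaluated at B_t = 15*B_t^3
  diffusion = (15*x^4/2) evaluated at B_t = 15*B_t^4/2
Therefore d(3*B_t^5/2) = (15*B_t^3) dt + (15*B_t^4/2) dB_t.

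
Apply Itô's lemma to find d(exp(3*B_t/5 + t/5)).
d(exp(3*B_t/5 + t/5)) = (19*exp(3*B_t/5 + t/5)/50) dt + (3*exp(3*B_t/5 + t/5)/5) dB_t

Itô's formula for f(t, x): d f(t, B_t) = (f_t + (1/2) f_xx) dt + f_x dB_t. Compute partials of f(t, x) = exp(t/5 + 3*x/5):
  f_t(t,x)  = exp(t/5 + 3*x/5)/5
  f_x(t,x)  = 3*exp(t/5 + 3*x/5)/5
  f_xx(t,x) = 9*exp(t/5 + 3*x/5)/25
Assemble drift = f_t + (1/2) f_xx = 19*exp(t/5 + 3*x/5)/50 and diffusion = f_x = 3*exp(t/5 + 3*x/5)/5. Substituting x = B_t:
  d(exp(3*B_t/5 + t/5)) = (19*exp(3*B_t/5 + t/5)/50) dt + (3*exp(3*B_t/5 + t/5)/5) dB_t.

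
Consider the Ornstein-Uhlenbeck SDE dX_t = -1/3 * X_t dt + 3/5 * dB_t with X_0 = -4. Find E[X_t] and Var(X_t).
E[X_t] = -4*exp(-t/3); Var(X_t) = 27/50 - 27*exp(-2*t/3)/50

The OU SDE dX = -theta X dt + sigma dB admits the integrating factor exp(theta t): d(exp(theta t) X_t) = sigma exp(theta t) dB_t. Integrating from 0 to t:
  X_t = x_0 * exp(-theta t) + sigma * int_0^t exp(-theta (t-s)) dB_s.
The Itô integral has mean 0 and (by the Itô isometry) variance sigma^2 * int_0^t exp(-2 theta (t - s)) ds = sigma^2 * (1 - exp(-2 theta t)) / (2 theta).
With theta = 1/3, sigma = 3/5, x_0 = -4:
  E[X_t] = -4 * exp(-1/3 t) = -4*exp(-t/3)
  Var(X_t) = (3/5)^2 * (1 - exp(-2*1/3 t)) / (2 * 1/3) = 27/50 - 27*exp(-2*t/3)/50.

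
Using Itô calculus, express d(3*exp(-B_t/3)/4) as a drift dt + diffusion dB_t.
d(3*exp(-B_t/3)/4) = (exp(-B_t/3)/24) dt + (-exp(-B_t/3)/4) dB_t

Itô's formula for f(B_t) gives d f(B_t) = f'(B_t) dB_t + (1/2) f''(B_t) dt. Compute derivatives of f(x) = 3*exp(-x/3)/4:
  f'(x)  = -exp(-x/3)/4
  f''(x) = exp(-x/3)/12
Substitute x = B_t and multiply the f'' term by 1/2:
  drift     = (1/2) * (exp(-x/3)/12) evaluated at B_t = exp(-B_t/3)/24
  diffusion = (-exp(-x/3)/4) evaluated at B_t = -exp(-B_t/3)/4
Therefore d(3*exp(-B_t/3)/4) = (exp(-B_t/3)/24) dt + (-exp(-B_t/3)/4) dB_t.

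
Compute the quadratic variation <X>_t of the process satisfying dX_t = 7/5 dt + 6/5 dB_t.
<X>_t = 36*t/25

For an Itô process dX_t = a(t) dt + b(t) dB_t, the quadratic variation is <X>_t = int_0^t b(s)^2 ds (the drift term does not contribute). Here b(s) = 6/5, so
  b(s)^2 = 36/25.
Integrating from 0 to t:
  <X>_t = int_0^t (36/25) ds = 36*t/25.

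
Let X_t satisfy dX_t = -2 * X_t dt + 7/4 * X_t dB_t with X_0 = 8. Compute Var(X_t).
Var(X_t) = (64*exp(49*t/16) - 64)*exp(-4*t)

For GBM dX = mu X dt + sigma X dB with X_0 = x_0, apply Itô to Y = log X: dY = (mu - sigma^2/2) dt + sigma dB, so Y_t = log(x_0) + (mu - sigma^2/2) t + sigma B_t and hence X_t = x_0 * exp((mu - sigma^2/2) t + sigma B_t).
With mu = -2, sigma = 7/4, x_0 = 8, this gives:
  X_t = 8 * exp((-113/32) * t + (7/4) * B_t).
Since sigma*B_t ~ Normal(0, sigma^2 t), E[exp(sigma*B_t)] = exp(sigma^2 t / 2); so E[X_t] = x_0 * exp((mu - sigma^2/2) t) * exp(sigma^2 t / 2) = x_0 * exp(mu t) = 8*exp(-2*t).
Var(X_t) = E[X_t^2] - (E[X_t])^2 = x_0^2 * exp(2 mu t) * (exp(sigma^2 t) - 1) = (64*exp(49*t/16) - 64)*exp(-4*t).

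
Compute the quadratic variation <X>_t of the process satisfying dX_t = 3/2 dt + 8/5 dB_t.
<X>_t = 64*t/25

For an Itô process dX_t = a(t) dt + b(t) dB_t, the quadratic variation is <X>_t = int_0^t b(s)^2 ds (the drift term does not contribute). Here b(s) = 8/5, so
  b(s)^2 = 64/25.
Integrating from 0 to t:
  <X>_t = int_0^t (64/25) ds = 64*t/25.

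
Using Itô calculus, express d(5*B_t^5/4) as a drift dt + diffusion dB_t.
d(5*B_t^5/4) = (25*B_t^3/2) dt + (25*B_t^4/4) dB_t

Itô's formula for f(B_t) gives d f(B_t) = f'(B_t) dB_t + (1/2) f''(B_t) dt. Compute derivatives of f(x) = 5*x^5/4:
  f'(x)  = 25*x^4/4
  f''(x) = 25*x^3
Substitute x = B_t and multiply the f'' term by 1/2:
  drift     = (1/2) * (25*x^3) evaluated at B_t = 25*B_t^3/2
  diffusion = (25*x^4/4) evaluated at B_t = 25*B_t^4/4
Therefore d(5*B_t^5/4) = (25*B_t^3/2) dt + (25*B_t^4/4) dB_t.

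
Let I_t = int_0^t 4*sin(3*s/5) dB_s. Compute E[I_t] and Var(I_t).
E[I_t] = 0; Var(I_t) = 8*t - 20*sin(6*t/5)/3

The Itô integral of a deterministic integrand f(s) has mean 0 because each increment f(s) * (B_{s+ds} - B_s) has mean 0. By the Itô isometry:
  Var( int_0^t f(s) dB_s ) = E[ (int_0^t f(s) dB_s)^2 ] = int_0^t f(s)^2 ds.
Here f(s) = 4*sin(3*s/5), so f(s)^2 = 16*sin(3*s/5)^2. Integrate:
  int_0^t (16*sin(3*s/5)^2) ds = 8*t - 20*sin(6*t/5)/3.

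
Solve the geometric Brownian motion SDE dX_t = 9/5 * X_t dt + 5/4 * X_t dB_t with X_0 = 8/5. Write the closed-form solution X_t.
X_t = 8/5 * exp((163/160) * t + (5/4) * B_t)

For GBM dX = mu X dt + sigma X dB with X_0 = x_0, apply Itô to Y = log X: dY = (mu - sigma^2/2) dt + sigma dB, so Y_t = log(x_0) + (mu - sigma^2/2) t + sigma B_t and hence X_t = x_0 * exp((mu - sigma^2/2) t + sigma B_t).
With mu = 9/5, sigma = 5/4, x_0 = 8/5, this gives:
  X_t = 8/5 * exp((163/160) * t + (5/4) * B_t).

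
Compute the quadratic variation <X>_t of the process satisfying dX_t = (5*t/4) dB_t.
<X>_t = 25*t^3/48

For an Itô process dX_t = a(t) dt + b(t) dB_t, the quadratic variation is <X>_t = int_0^t b(s)^2 ds (the drift term does not contribute). Here b(s) = 5*s/4, so
  b(s)^2 = 25*s^2/16.
Integrating from 0 to t:
  <X>_t = int_0^t (25*s^2/16) ds = 25*t^3/48.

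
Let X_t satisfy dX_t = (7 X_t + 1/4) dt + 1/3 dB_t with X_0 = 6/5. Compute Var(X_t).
Var(X_t) = exp(14*t)/126 - 1/126

The variance V(t) = Var(X_t) satisfies V'(t) = 2 a V(t) + c^2 with V(0) = 0 (drift coefficient is linear in X, diffusion is constant). With a = 7, c = 1/3, the solution is
  V(t) = (c^2 / (2 a)) * (exp(2 a t) - 1)
       = ((1/3)^2 / (2*7)) * (exp(14 t) - 1)
       = exp(14*t)/126 - 1/126.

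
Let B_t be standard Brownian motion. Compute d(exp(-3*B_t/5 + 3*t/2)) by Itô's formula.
d(exp(-3*B_t/5 + 3*t/2)) = (42*exp(-3*B_t/5 + 3*t/2)/25) dt + (-3*exp(-3*B_t/5 + 3*t/2)/5) dB_t

Itô's formula for f(t, x): d f(t, B_t) = (f_t + (1/2) f_xx) dt + f_x dB_t. Compute partials of f(t, x) = exp(3*t/2 - 3*x/5):
  f_t(t,x)  = 3*exp(3*t/2 - 3*x/5)/2
  f_x(t,x)  = -3*exp(3*t/2 - 3*x/5)/5
  f_xx(t,x) = 9*exp(3*t/2 - 3*x/5)/25
Assemble drift = f_t + (1/2) f_xx = 42*exp(3*t/2 - 3*x/5)/25 and diffusion = f_x = -3*exp(3*t/2 - 3*x/5)/5. Substituting x = B_t:
  d(exp(-3*B_t/5 + 3*t/2)) = (42*exp(-3*B_t/5 + 3*t/2)/25) dt + (-3*exp(-3*B_t/5 + 3*t/2)/5) dB_t.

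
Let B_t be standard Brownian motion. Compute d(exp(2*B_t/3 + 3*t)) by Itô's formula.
d(exp(2*B_t/3 + 3*t)) = (29*exp(2*B_t/3 + 3*t)/9) dt + (2*exp(2*B_t/3 + 3*t)/3) dB_t

Itô's formula for f(t, x): d f(t, B_t) = (f_t + (1/2) f_xx) dt + f_x dB_t. Compute partials of f(t, x) = exp(3*t + 2*x/3):
  f_t(t,x)  = 3*exp(3*t + 2*x/3)
  f_x(t,x)  = 2*exp(3*t + 2*x/3)/3
  f_xx(t,x) = 4*exp(3*t + 2*x/3)/9
Assemble drift = f_t + (1/2) f_xx = 29*exp(3*t + 2*x/3)/9 and diffusion = f_x = 2*exp(3*t + 2*x/3)/3. Substituting x = B_t:
  d(exp(2*B_t/3 + 3*t)) = (29*exp(2*B_t/3 + 3*t)/9) dt + (2*exp(2*B_t/3 + 3*t)/3) dB_t.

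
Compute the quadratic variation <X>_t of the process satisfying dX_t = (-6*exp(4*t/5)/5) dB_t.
<X>_t = 9*exp(8*t/5)/10 - 9/10

For an Itô process dX_t = a(t) dt + b(t) dB_t, the quadratic variation is <X>_t = int_0^t b(s)^2 ds (the drift term does not contribute). Here b(s) = -6*exp(4*s/5)/5, so
  b(s)^2 = 36*exp(8*s/5)/25.
Integrating from 0 to t:
  <X>_t = int_0^t (36*exp(8*s/5)/25) ds = 9*exp(8*t/5)/10 - 9/10.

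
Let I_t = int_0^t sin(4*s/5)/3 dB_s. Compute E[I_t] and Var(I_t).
E[I_t] = 0; Var(I_t) = t/18 - 5*sin(4*t/5)*cos(4*t/5)/72

The Itô integral of a deterministic integrand f(s) has mean 0 because each increment f(s) * (B_{s+ds} - B_s) has mean 0. By the Itô isometry:
  Var( int_0^t f(s) dB_s ) = E[ (int_0^t f(s) dB_s)^2 ] = int_0^t f(s)^2 ds.
Here f(s) = sin(4*s/5)/3, so f(s)^2 = sin(4*s/5)^2/9. Integrate:
  int_0^t (sin(4*s/5)^2/9) ds = t/18 - 5*sin(4*t/5)*cos(4*t/5)/72.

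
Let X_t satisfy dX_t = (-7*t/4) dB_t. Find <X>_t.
<X>_t = 49*t^3/48

For an Itô process dX_t = a(t) dt + b(t) dB_t, the quadratic variation is <X>_t = int_0^t b(s)^2 ds (the drift term does not contribute). Here b(s) = -7*s/4, so
  b(s)^2 = 49*s^2/16.
Integrating from 0 to t:
  <X>_t = int_0^t (49*s^2/16) ds = 49*t^3/48.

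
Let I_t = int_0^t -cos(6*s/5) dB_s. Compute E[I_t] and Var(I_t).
E[I_t] = 0; Var(I_t) = t/2 + 5*sin(12*t/5)/24

The Itô integral of a deterministic integrand f(s) has mean 0 because each increment f(s) * (B_{s+ds} - B_s) has mean 0. By the Itô isometry:
  Var( int_0^t f(s) dB_s ) = E[ (int_0^t f(s) dB_s)^2 ] = int_0^t f(s)^2 ds.
Here f(s) = -cos(6*s/5), so f(s)^2 = cos(6*s/5)^2. Integrate:
  int_0^t (cos(6*s/5)^2) ds = t/2 + 5*sin(12*t/5)/24.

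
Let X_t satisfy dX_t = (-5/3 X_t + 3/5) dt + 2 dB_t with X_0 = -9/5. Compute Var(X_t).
Var(X_t) = 6/5 - 6*exp(-10*t/3)/5

The variance V(t) = Var(X_t) satisfies V'(t) = 2 a V(t) + c^2 with V(0) = 0 (drift coefficient is linear in X, diffusion is constant). With a = -5/3, c = 2, the solution is
  V(t) = (c^2 / (2 a)) * (exp(2 a t) - 1)
       = (2^2 / (2*(-5/3))) * (exp((-10/3) t) - 1)
       = 6/5 - 6*exp(-10*t/3)/5.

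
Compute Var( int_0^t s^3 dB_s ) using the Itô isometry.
Var = t^7/7

The Itô integral of a deterministic integrand f(s) has mean 0 because each increment f(s) * (B_{s+ds} - B_s) has mean 0. By the Itô isometry:
  Var( int_0^t f(s) dB_s ) = E[ (int_0^t f(s) dB_s)^2 ] = int_0^t f(s)^2 ds.
Here f(s) = s^3, so f(s)^2 = s^6. Integrate:
  int_0^t (s^6) ds = t^7/7.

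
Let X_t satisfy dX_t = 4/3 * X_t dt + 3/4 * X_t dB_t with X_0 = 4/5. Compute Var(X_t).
Var(X_t) = 16*(exp(9*t/16) - 1)*exp(8*t/3)/25

For GBM dX = mu X dt + sigma X dB with X_0 = x_0, apply Itô to Y = log X: dY = (mu - sigma^2/2) dt + sigma dB, so Y_t = log(x_0) + (mu - sigma^2/2) t + sigma B_t and hence X_t = x_0 * exp((mu - sigma^2/2) t + sigma B_t).
With mu = 4/3, sigma = 3/4, x_0 = 4/5, this gives:
  X_t = 4/5 * exp((101/96) * t + (3/4) * B_t).
Since sigma*B_t ~ Normal(0, sigma^2 t), E[exp(sigma*B_t)] = exp(sigma^2 t / 2); so E[X_t] = x_0 * exp((mu - sigma^2/2) t) * exp(sigma^2 t / 2) = x_0 * exp(mu t) = 4*exp(4*t/3)/5.
Var(X_t) = E[X_t^2] - (E[X_t])^2 = x_0^2 * exp(2 mu t) * (exp(sigma^2 t) - 1) = 16*(exp(9*t/16) - 1)*exp(8*t/3)/25.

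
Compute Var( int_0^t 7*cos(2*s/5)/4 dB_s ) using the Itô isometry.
Var = 49*t/32 + 245*sin(4*t/5)/128

The Itô integral of a deterministic integrand f(s) has mean 0 because each increment f(s) * (B_{s+ds} - B_s) has mean 0. By the Itô isometry:
  Var( int_0^t f(s) dB_s ) = E[ (int_0^t f(s) dB_s)^2 ] = int_0^t f(s)^2 ds.
Here f(s) = 7*cos(2*s/5)/4, so f(s)^2 = 49*cos(2*s/5)^2/16. Integrate:
  int_0^t (49*cos(2*s/5)^2/16) ds = 49*t/32 + 245*sin(4*t/5)/128.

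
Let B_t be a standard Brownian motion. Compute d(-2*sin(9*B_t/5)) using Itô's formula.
d(-2*sin(9*B_t/5)) = (81*sin(9*B_t/5)/25) dt + (-18*cos(9*B_t/5)/5) dB_t

Itô's formula for f(B_t) gives d f(B_t) = f'(B_t) dB_t + (1/2) f''(B_t) dt. Compute derivatives of f(x) = -2*sin(9*x/5):
  f'(x)  = -18*cos(9*x/5)/5
  f''(x) = 162*sin(9*x/5)/25
Substitute x = B_t and multiply the f'' term by 1/2:
  drift     = (1/2) * (162*sin(9*x/5)/25) evaluated at B_t = 81*sin(9*B_t/5)/25
  diffusion = (-18*cos(9*x/5)/5) evaluated at B_t = -18*cos(9*B_t/5)/5
Therefore d(-2*sin(9*B_t/5)) = (81*sin(9*B_t/5)/25) dt + (-18*cos(9*B_t/5)/5) dB_t.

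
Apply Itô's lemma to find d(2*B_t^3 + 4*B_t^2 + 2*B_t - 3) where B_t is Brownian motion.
d(2*B_t^3 + 4*B_t^2 + 2*B_t - 3) = (6*B_t + 4) dt + (6*B_t^2 + 8*B_t + 2) dB_t

Itô's formula for f(B_t) gives d f(B_t) = f'(B_t) dB_t + (1/2) f''(B_t) dt. Compute derivatives of f(x) = 2*x^3 + 4*x^2 + 2*x - 3:
  f'(x)  = 6*x^2 + 8*x + 2
  f''(x) = 12*x + 8
Substitute x = B_t and multiply the f'' term by 1/2:
  drift     = (1/2) * (12*x + 8) evaluated at B_t = 6*B_t + 4
  diffusion = (6*x^2 + 8*x + 2) evaluated at B_t = 6*B_t^2 + 8*B_t + 2
Therefore d(2*B_t^3 + 4*B_t^2 + 2*B_t - 3) = (6*B_t + 4) dt + (6*B_t^2 + 8*B_t + 2) dB_t.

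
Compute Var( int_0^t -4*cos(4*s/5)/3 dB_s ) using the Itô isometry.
Var = 8*t/9 + 10*sin(4*t/5)*cos(4*t/5)/9

The Itô integral of a deterministic integrand f(s) has mean 0 because each increment f(s) * (B_{s+ds} - B_s) has mean 0. By the Itô isometry:
  Var( int_0^t f(s) dB_s ) = E[ (int_0^t f(s) dB_s)^2 ] = int_0^t f(s)^2 ds.
Here f(s) = -4*cos(4*s/5)/3, so f(s)^2 = 16*cos(4*s/5)^2/9. Integrate:
  int_0^t (16*cos(4*s/5)^2/9) ds = 8*t/9 + 10*sin(4*t/5)*cos(4*t/5)/9.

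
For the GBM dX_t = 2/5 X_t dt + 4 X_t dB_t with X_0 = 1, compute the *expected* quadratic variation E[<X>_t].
E[<X>_t] = 20*exp(84*t/5)/21 - 20/21

<X>_t = int_0^t (4 * X_s)^2 ds. Taking expectation inside the integral: E[<X>_t] = 4^2 * int_0^t E[X_s^2] ds. For GBM, E[X_s^2] = x_0^2 * exp((2 mu + sigma^2) s). Integrating:
  E[<X>_t] = 4^2 * 1^2 * (exp((2*(2/5) + 4^2) t) - 1) / (2*(2/5) + 4^2)
           = 4^2 * 1^2 * (exp((84/5) t) - 1) / (84/5) = 20*exp(84*t/5)/21 - 20/21.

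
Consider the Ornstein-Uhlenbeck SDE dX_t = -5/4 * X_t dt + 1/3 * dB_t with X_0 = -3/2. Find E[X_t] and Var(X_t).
E[X_t] = -3*exp(-5*t/4)/2; Var(X_t) = 2/45 - 2*exp(-5*t/2)/45

The OU SDE dX = -theta X dt + sigma dB admits the integrating factor exp(theta t): d(exp(theta t) X_t) = sigma exp(theta t) dB_t. Integrating from 0 to t:
  X_t = x_0 * exp(-theta t) + sigma * int_0^t exp(-theta (t-s)) dB_s.
The Itô integral has mean 0 and (by the Itô isometry) variance sigma^2 * int_0^t exp(-2 theta (t - s)) ds = sigma^2 * (1 - exp(-2 theta t)) / (2 theta).
With theta = 5/4, sigma = 1/3, x_0 = -3/2:
  E[X_t] = -3/2 * exp(-5/4 t) = -3*exp(-5*t/4)/2
  Var(X_t) = (1/3)^2 * (1 - exp(-2*5/4 t)) / (2 * 5/4) = 2/45 - 2*exp(-5*t/2)/45.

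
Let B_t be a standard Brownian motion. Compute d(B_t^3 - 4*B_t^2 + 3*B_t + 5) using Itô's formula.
d(B_t^3 - 4*B_t^2 + 3*B_t + 5) = (3*B_t - 4) dt + (3*B_t^2 - 8*B_t + 3) dB_t

Itô's formula for f(B_t) gives d f(B_t) = f'(B_t) dB_t + (1/2) f''(B_t) dt. Compute derivatives of f(x) = x^3 - 4*x^2 + 3*x + 5:
  f'(x)  = 3*x^2 - 8*x + 3
  f''(x) = 6*x - 8
Substitute x = B_t and multiply the f'' term by 1/2:
  drift     = (1/2) * (6*x - 8) evaluated at B_t = 3*B_t - 4
  diffusion = (3*x^2 - 8*x + 3) evaluated at B_t = 3*B_t^2 - 8*B_t + 3
Therefore d(B_t^3 - 4*B_t^2 + 3*B_t + 5) = (3*B_t - 4) dt + (3*B_t^2 - 8*B_t + 3) dB_t.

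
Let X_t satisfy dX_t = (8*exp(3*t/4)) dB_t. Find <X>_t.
<X>_t = 128*exp(3*t/2)/3 - 128/3

For an Itô process dX_t = a(t) dt + b(t) dB_t, the quadratic variation is <X>_t = int_0^t b(s)^2 ds (the drift term does not contribute). Here b(s) = 8*exp(3*s/4), so
  b(s)^2 = 64*exp(3*s/2).
Integrating from 0 to t:
  <X>_t = int_0^t (64*exp(3*s/2)) ds = 128*exp(3*t/2)/3 - 128/3.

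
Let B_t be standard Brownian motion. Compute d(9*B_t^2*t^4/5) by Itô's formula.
d(9*B_t^2*t^4/5) = (9*t^3*(4*B_t^2 + t)/5) dt + (18*B_t*t^4/5) dB_t

Itô's formula for f(t, x): d f(t, B_t) = (f_t + (1/2) f_xx) dt + f_x dB_t. Compute partials of f(t, x) = 9*t^4*x^2/5:
  f_t(t,x)  = 36*t^3*x^2/5
  f_x(t,x)  = 18*t^4*x/5
  f_xx(t,x) = 18*t^4/5
Assemble drift = f_t + (1/2) f_xx = 9*t^3*(t + 4*x^2)/5 and diffusion = f_x = 18*t^4*x/5. Substituting x = B_t:
  d(9*B_t^2*t^4/5) = (9*t^3*(4*B_t^2 + t)/5) dt + (18*B_t*t^4/5) dB_t.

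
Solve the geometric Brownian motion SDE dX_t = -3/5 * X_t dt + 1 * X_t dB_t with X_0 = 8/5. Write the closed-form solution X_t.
X_t = 8/5 * exp((-11/10) * t + (1) * B_t)

For GBM dX = mu X dt + sigma X dB with X_0 = x_0, apply Itô to Y = log X: dY = (mu - sigma^2/2) dt + sigma dB, so Y_t = log(x_0) + (mu - sigma^2/2) t + sigma B_t and hence X_t = x_0 * exp((mu - sigma^2/2) t + sigma B_t).
With mu = -3/5, sigma = 1, x_0 = 8/5, this gives:
  X_t = 8/5 * exp((-11/10) * t + (1) * B_t).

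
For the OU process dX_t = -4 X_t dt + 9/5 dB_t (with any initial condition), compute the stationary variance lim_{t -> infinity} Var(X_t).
lim Var(X_t) = 81/200

The OU SDE dX = -theta X dt + sigma dB admits the integrating factor exp(theta t): d(exp(theta t) X_t) = sigma exp(theta t) dB_t. Integrating from 0 to t gives X_t = x_0 * exp(-theta t) + sigma * int_0^t exp(-theta (t-s)) dB_s for any initial x_0. The Itô integral has variance (by the Itô isometry) sigma^2 * int_0^t exp(-2 theta (t - s)) ds = sigma^2 * (1 - exp(-2 theta t)) / (2 theta), independent of x_0.
With theta = 4, sigma = 9/5:
  Var(X_t) = (9/5)^2 * (1 - exp(-2*4 t)) / (2 * 4) = 81/200 - 81*exp(-8*t)/200.
As t -> infinity, exp(-2*4 t) -> 0, so the stationary variance is sigma^2 / (2 theta) = 81/200.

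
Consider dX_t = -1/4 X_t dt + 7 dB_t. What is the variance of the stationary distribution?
lim Var(X_t) = 98

The OU SDE dX = -theta X dt + sigma dB admits the integrating factor exp(theta t): d(exp(theta t) X_t) = sigma exp(theta t) dB_t. Integrating from 0 to t gives X_t = x_0 * exp(-theta t) + sigma * int_0^t exp(-theta (t-s)) dB_s for any initial x_0. The Itô integral has variance (by the Itô isometry) sigma^2 * int_0^t exp(-2 theta (t - s)) ds = sigma^2 * (1 - exp(-2 theta t)) / (2 theta), independent of x_0.
With theta = 1/4, sigma = 7:
  Var(X_t) = (7)^2 * (1 - exp(-2*1/4 t)) / (2 * 1/4) = 98 - 98*exp(-t/2).
As t -> infinity, exp(-2*1/4 t) -> 0, so the stationary variance is sigma^2 / (2 theta) = 98.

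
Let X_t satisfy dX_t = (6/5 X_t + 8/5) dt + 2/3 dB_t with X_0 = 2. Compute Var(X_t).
Var(X_t) = 5*exp(12*t/5)/27 - 5/27

The variance V(t) = Var(X_t) satisfies V'(t) = 2 a V(t) + c^2 with V(0) = 0 (drift coefficient is linear in X, diffusion is constant). With a = 6/5, c = 2/3, the solution is
  V(t) = (c^2 / (2 a)) * (exp(2 a t) - 1)
       = ((2/3)^2 / (2*(6/5))) * (exp((12/5) t) - 1)
       = 5*exp(12*t/5)/27 - 5/27.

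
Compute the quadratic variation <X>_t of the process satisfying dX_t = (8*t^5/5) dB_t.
<X>_t = 64*t^11/275

For an Itô process dX_t = a(t) dt + b(t) dB_t, the quadratic variation is <X>_t = int_0^t b(s)^2 ds (the drift term does not contribute). Here b(s) = 8*s^5/5, so
  b(s)^2 = 64*s^10/25.
Integrating from 0 to t:
  <X>_t = int_0^t (64*s^10/25) ds = 64*t^11/275.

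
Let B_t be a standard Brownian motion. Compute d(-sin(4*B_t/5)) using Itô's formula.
d(-sin(4*B_t/5)) = (8*sin(4*B_t/5)/25) dt + (-4*cos(4*B_t/5)/5) dB_t

Itô's formula for f(B_t) gives d f(B_t) = f'(B_t) dB_t + (1/2) f''(B_t) dt. Compute derivatives of f(x) = -sin(4*x/5):
  f'(x)  = -4*cos(4*x/5)/5
  f''(x) = 16*sin(4*x/5)/25
Substitute x = B_t and multiply the f'' term by 1/2:
  drift     = (1/2) * (16*sin(4*x/5)/25) evaluated at B_t = 8*sin(4*B_t/5)/25
  diffusion = (-4*cos(4*x/5)/5) evaluated at B_t = -4*cos(4*B_t/5)/5
Therefore d(-sin(4*B_t/5)) = (8*sin(4*B_t/5)/25) dt + (-4*cos(4*B_t/5)/5) dB_t.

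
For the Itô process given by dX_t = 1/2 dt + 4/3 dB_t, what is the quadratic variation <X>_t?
<X>_t = 16*t/9

For an Itô process dX_t = a(t) dt + b(t) dB_t, the quadratic variation is <X>_t = int_0^t b(s)^2 ds (the drift term does not contribute). Here b(s) = 4/3, so
  b(s)^2 = 16/9.
Integrating from 0 to t:
  <X>_t = int_0^t (16/9) ds = 16*t/9.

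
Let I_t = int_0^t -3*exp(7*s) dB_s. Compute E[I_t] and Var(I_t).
E[I_t] = 0; Var(I_t) = 9*exp(14*t)/14 - 9/14

The Itô integral of a deterministic integrand f(s) has mean 0 because each increment f(s) * (B_{s+ds} - B_s) has mean 0. By the Itô isometry:
  Var( int_0^t f(s) dB_s ) = E[ (int_0^t f(s) dB_s)^2 ] = int_0^t f(s)^2 ds.
Here f(s) = -3*exp(7*s), so f(s)^2 = 9*exp(14*s). Integrate:
  int_0^t (9*exp(14*s)) ds = 9*exp(14*t)/14 - 9/14.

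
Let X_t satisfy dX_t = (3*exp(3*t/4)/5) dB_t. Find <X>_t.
<X>_t = 6*exp(3*t/2)/25 - 6/25

For an Itô process dX_t = a(t) dt + b(t) dB_t, the quadratic variation is <X>_t = int_0^t b(s)^2 ds (the drift term does not contribute). Here b(s) = 3*exp(3*s/4)/5, so
  b(s)^2 = 9*exp(3*s/2)/25.
Integrating from 0 to t:
  <X>_t = int_0^t (9*exp(3*s/2)/25) ds = 6*exp(3*t/2)/25 - 6/25.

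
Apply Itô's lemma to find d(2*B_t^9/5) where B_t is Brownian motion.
d(2*B_t^9/5) = (72*B_t^7/5) dt + (18*B_t^8/5) dB_t

Itô's formula for f(B_t) gives d f(B_t) = f'(B_t) dB_t + (1/2) f''(B_t) dt. Compute derivatives of f(x) = 2*x^9/5:
  f'(x)  = 18*x^8/5
  f''(x) = 144*x^7/5
Substitute x = B_t and multiply the f'' term by 1/2:
  drift     = (1/2) * (144*x^7/5) evaluated at B_t = 72*B_t^7/5
  diffusion = (18*x^8/5) evaluated at B_t = 18*B_t^8/5
Therefore d(2*B_t^9/5) = (72*B_t^7/5) dt + (18*B_t^8/5) dB_t.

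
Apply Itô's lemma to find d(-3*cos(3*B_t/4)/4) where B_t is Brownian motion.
d(-3*cos(3*B_t/4)/4) = (27*cos(3*B_t/4)/128) dt + (9*sin(3*B_t/4)/16) dB_t

Itô's formula for f(B_t) gives d f(B_t) = f'(B_t) dB_t + (1/2) f''(B_t) dt. Compute derivatives of f(x) = -3*cos(3*x/4)/4:
  f'(x)  = 9*sin(3*x/4)/16
  f''(x) = 27*cos(3*x/4)/64
Substitute x = B_t and multiply the f'' term by 1/2:
  drift     = (1/2) * (27*cos(3*x/4)/64) evaluated at B_t = 27*cos(3*B_t/4)/128
  diffusion = (9*sin(3*x/4)/16) evaluated at B_t = 9*sin(3*B_t/4)/16
Therefore d(-3*cos(3*B_t/4)/4) = (27*cos(3*B_t/4)/128) dt + (9*sin(3*B_t/4)/16) dB_t.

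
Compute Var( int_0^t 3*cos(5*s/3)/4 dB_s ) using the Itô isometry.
Var = 9*t/32 + 27*sin(10*t/3)/320

The Itô integral of a deterministic integrand f(s) has mean 0 because each increment f(s) * (B_{s+ds} - B_s) has mean 0. By the Itô isometry:
  Var( int_0^t f(s) dB_s ) = E[ (int_0^t f(s) dB_s)^2 ] = int_0^t f(s)^2 ds.
Here f(s) = 3*cos(5*s/3)/4, so f(s)^2 = 9*cos(5*s/3)^2/16. Integrate:
  int_0^t (9*cos(5*s/3)^2/16) ds = 9*t/32 + 27*sin(10*t/3)/320.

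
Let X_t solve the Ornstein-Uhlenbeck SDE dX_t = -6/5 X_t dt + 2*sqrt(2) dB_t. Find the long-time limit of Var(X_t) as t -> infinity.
lim Var(X_t) = 10/3

The OU SDE dX = -theta X dt + sigma dB admits the integrating factor exp(theta t): d(exp(theta t) X_t) = sigma exp(theta t) dB_t. Integrating from 0 to t gives X_t = x_0 * exp(-theta t) + sigma * int_0^t exp(-theta (t-s)) dB_s for any initial x_0. The Itô integral has variance (by the Itô isometry) sigma^2 * int_0^t exp(-2 theta (t - s)) ds = sigma^2 * (1 - exp(-2 theta t)) / (2 theta), independent of x_0.
With theta = 6/5, sigma = 2*sqrt(2):
  Var(X_t) = (2*sqrt(2))^2 * (1 - exp(-2*6/5 t)) / (2 * 6/5) = 10/3 - 10*exp(-12*t/5)/3.
As t -> infinity, exp(-2*6/5 t) -> 0, so the stationary variance is sigma^2 / (2 theta) = 10/3.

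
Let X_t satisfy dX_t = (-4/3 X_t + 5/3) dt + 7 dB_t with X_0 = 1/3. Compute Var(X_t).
Var(X_t) = 147/8 - 147*exp(-8*t/3)/8

The variance V(t) = Var(X_t) satisfies V'(t) = 2 a V(t) + c^2 with V(0) = 0 (drift coefficient is linear in X, diffusion is constant). With a = -4/3, c = 7, the solution is
  V(t) = (c^2 / (2 a)) * (exp(2 a t) - 1)
       = (7^2 / (2*(-4/3))) * (exp((-8/3) t) - 1)
       = 147/8 - 147*exp(-8*t/3)/8.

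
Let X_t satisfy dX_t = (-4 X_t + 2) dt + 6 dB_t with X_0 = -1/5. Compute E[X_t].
E[X_t] = 1/2 - 7*exp(-4*t)/10

Taking expectations and using E[dB_t] = 0, the mean m(t) = E[X_t] satisfies the ODE m'(t) = a m(t) + b with m(0) = x_0. With a = -4, b = 2, x_0 = -1/5, the solution is
  m(t) = x_0 * exp(a t) + (b/a) * (exp(a t) - 1)
       = (-1/5) * exp((-4) t) + (2/(-4)) * (exp((-4) t) - 1)
       = 1/2 - 7*exp(-4*t)/10.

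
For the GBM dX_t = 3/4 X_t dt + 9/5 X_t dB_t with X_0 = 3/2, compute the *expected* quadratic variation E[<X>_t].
E[<X>_t] = 243*exp(237*t/50)/158 - 243/158

<X>_t = int_0^t ((9/5) * X_s)^2 ds. Taking expectation inside the integral: E[<X>_t] = (9/5)^2 * int_0^t E[X_s^2] ds. For GBM, E[X_s^2] = x_0^2 * exp((2 mu + sigma^2) s). Integrating:
  E[<X>_t] = (9/5)^2 * (3/2)^2 * (exp((2*(3/4) + (9/5)^2) t) - 1) / (2*(3/4) + (9/5)^2)
           = (9/5)^2 * (3/2)^2 * (exp((237/50) t) - 1) / (237/50) = 243*exp(237*t/50)/158 - 243/158.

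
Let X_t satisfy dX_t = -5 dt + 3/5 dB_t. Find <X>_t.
<X>_t = 9*t/25

For an Itô process dX_t = a(t) dt + b(t) dB_t, the quadratic variation is <X>_t = int_0^t b(s)^2 ds (the drift term does not contribute). Here b(s) = 3/5, so
  b(s)^2 = 9/25.
Integrating from 0 to t:
  <X>_t = int_0^t (9/25) ds = 9*t/25.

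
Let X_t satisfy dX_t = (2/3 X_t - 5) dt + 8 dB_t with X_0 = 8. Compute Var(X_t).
Var(X_t) = 48*exp(4*t/3) - 48

The variance V(t) = Var(X_t) satisfies V'(t) = 2 a V(t) + c^2 with V(0) = 0 (drift coefficient is linear in X, diffusion is constant). With a = 2/3, c = 8, the solution is
  V(t) = (c^2 / (2 a)) * (exp(2 a t) - 1)
       = (8^2 / (2*(2/3))) * (exp((4/3) t) - 1)
       = 48*exp(4*t/3) - 48.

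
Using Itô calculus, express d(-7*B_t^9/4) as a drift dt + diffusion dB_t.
d(-7*B_t^9/4) = (-63*B_t^7) dt + (-63*B_t^8/4) dB_t

Itô's formula for f(B_t) gives d f(B_t) = f'(B_t) dB_t + (1/2) f''(B_t) dt. Compute derivatives of f(x) = -7*x^9/4:
  f'(x)  = -63*x^8/4
  f''(x) = -126*x^7
Substitute x = B_t and multiply the f'' term by 1/2:
  drift     = (1/2) * (-126*x^7) evaluated at B_t = -63*B_t^7
  diffusion = (-63*x^8/4) evaluated at B_t = -63*B_t^8/4
Therefore d(-7*B_t^9/4) = (-63*B_t^7) dt + (-63*B_t^8/4) dB_t.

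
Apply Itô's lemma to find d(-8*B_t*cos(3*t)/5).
d(-8*B_t*cos(3*t)/5) = (24*B_t*sin(3*t)/5) dt + (-8*cos(3*t)/5) dB_t

Itô's formula for f(t, x): d f(t, B_t) = (f_t + (1/2) f_xx) dt + f_x dB_t. Compute partials of f(t, x) = -8*x*cos(3*t)/5:
  f_t(t,x)  = 24*x*sin(3*t)/5
  f_x(t,x)  = -8*cos(3*t)/5
  f_xx(t,x) = 0
Assemble drift = f_t + (1/2) f_xx = 24*x*sin(3*t)/5 and diffusion = f_x = -8*cos(3*t)/5. Substituting x = B_t:
  d(-8*B_t*cos(3*t)/5) = (24*B_t*sin(3*t)/5) dt + (-8*cos(3*t)/5) dB_t.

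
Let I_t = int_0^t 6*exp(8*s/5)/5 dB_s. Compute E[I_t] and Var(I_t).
E[I_t] = 0; Var(I_t) = 9*exp(16*t/5)/20 - 9/20

The Itô integral of a deterministic integrand f(s) has mean 0 because each increment f(s) * (B_{s+ds} - B_s) has mean 0. By the Itô isometry:
  Var( int_0^t f(s) dB_s ) = E[ (int_0^t f(s) dB_s)^2 ] = int_0^t f(s)^2 ds.
Here f(s) = 6*exp(8*s/5)/5, so f(s)^2 = 36*exp(16*s/5)/25. Integrate:
  int_0^t (36*exp(16*s/5)/25) ds = 9*exp(16*t/5)/20 - 9/20.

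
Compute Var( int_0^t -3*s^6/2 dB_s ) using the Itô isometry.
Var = 9*t^13/52

The Itô integral of a deterministic integrand f(s) has mean 0 because each increment f(s) * (B_{s+ds} - B_s) has mean 0. By the Itô isometry:
  Var( int_0^t f(s) dB_s ) = E[ (int_0^t f(s) dB_s)^2 ] = int_0^t f(s)^2 ds.
Here f(s) = -3*s^6/2, so f(s)^2 = 9*s^12/4. Integrate:
  int_0^t (9*s^12/4) ds = 9*t^13/52.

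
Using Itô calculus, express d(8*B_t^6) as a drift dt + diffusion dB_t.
d(8*B_t^6) = (120*B_t^4) dt + (48*B_t^5) dB_t

Itô's formula for f(B_t) gives d f(B_t) = f'(B_t) dB_t + (1/2) f''(B_t) dt. Compute derivatives of f(x) = 8*x^6:
  f'(x)  = 48*x^5
  f''(x) = 240*x^4
Substitute x = B_t and multiply the f'' term by 1/2:
  drift     = (1/2) * (240*x^4) evaluated at B_t = 120*B_t^4
  diffusion = (48*x^5) evaluated at B_t = 48*B_t^5
Therefore d(8*B_t^6) = (120*B_t^4) dt + (48*B_t^5) dB_t.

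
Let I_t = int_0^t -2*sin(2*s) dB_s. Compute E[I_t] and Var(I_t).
E[I_t] = 0; Var(I_t) = 2*t - sin(4*t)/2

The Itô integral of a deterministic integrand f(s) has mean 0 because each increment f(s) * (B_{s+ds} - B_s) has mean 0. By the Itô isometry:
  Var( int_0^t f(s) dB_s ) = E[ (int_0^t f(s) dB_s)^2 ] = int_0^t f(s)^2 ds.
Here f(s) = -2*sin(2*s), so f(s)^2 = 4*sin(2*s)^2. Integrate:
  int_0^t (4*sin(2*s)^2) ds = 2*t - sin(4*t)/2.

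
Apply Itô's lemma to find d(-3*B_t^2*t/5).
d(-3*B_t^2*t/5) = (-3*B_t^2/5 - 3*t/5) dt + (-6*B_t*t/5) dB_t

Itô's formula for f(t, x): d f(t, B_t) = (f_t + (1/2) f_xx) dt + f_x dB_t. Compute partials of f(t, x) = -3*t*x^2/5:
  f_t(t,x)  = -3*x^2/5
  f_x(t,x)  = -6*t*x/5
  f_xx(t,x) = -6*t/5
Assemble drift = f_t + (1/2) f_xx = -3*t/5 - 3*x^2/5 and diffusion = f_x = -6*t*x/5. Substituting x = B_t:
  d(-3*B_t^2*t/5) = (-3*B_t^2/5 - 3*t/5) dt + (-6*B_t*t/5) dB_t.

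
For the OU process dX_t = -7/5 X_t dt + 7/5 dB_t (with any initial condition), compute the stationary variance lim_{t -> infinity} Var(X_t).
lim Var(X_t) = 7/10

The OU SDE dX = -theta X dt + sigma dB admits the integrating factor exp(theta t): d(exp(theta t) X_t) = sigma exp(theta t) dB_t. Integrating from 0 to t gives X_t = x_0 * exp(-theta t) + sigma * int_0^t exp(-theta (t-s)) dB_s for any initial x_0. The Itô integral has variance (by the Itô isometry) sigma^2 * int_0^t exp(-2 theta (t - s)) ds = sigma^2 * (1 - exp(-2 theta t)) / (2 theta), independent of x_0.
With theta = 7/5, sigma = 7/5:
  Var(X_t) = (7/5)^2 * (1 - exp(-2*7/5 t)) / (2 * 7/5) = 7/10 - 7*exp(-14*t/5)/10.
As t -> infinity, exp(-2*7/5 t) -> 0, so the stationary variance is sigma^2 / (2 theta) = 7/10.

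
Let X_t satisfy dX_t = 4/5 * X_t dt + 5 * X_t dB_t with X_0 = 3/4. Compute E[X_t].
E[X_t] = 3*exp(4*t/5)/4

For GBM dX = mu X dt + sigma X dB with X_0 = x_0, apply Itô to Y = log X: dY = (mu - sigma^2/2) dt + sigma dB, so Y_t = log(x_0) + (mu - sigma^2/2) t + sigma B_t and hence X_t = x_0 * exp((mu - sigma^2/2) t + sigma B_t).
With mu = 4/5, sigma = 5, x_0 = 3/4, this gives:
  X_t = 3/4 * exp((-117/10) * t + (5) * B_t).
Since sigma*B_t ~ Normal(0, sigma^2 t), E[exp(sigma*B_t)] = exp(sigma^2 t / 2); so E[X_t] = x_0 * exp((mu - sigma^2/2) t) * exp(sigma^2 t / 2) = x_0 * exp(mu t) = 3*exp(4*t/5)/4.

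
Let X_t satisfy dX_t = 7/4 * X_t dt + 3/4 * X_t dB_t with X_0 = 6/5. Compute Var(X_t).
Var(X_t) = 36*(exp(9*t/16) - 1)*exp(7*t/2)/25

For GBM dX = mu X dt + sigma X dB with X_0 = x_0, apply Itô to Y = log X: dY = (mu - sigma^2/2) dt + sigma dB, so Y_t = log(x_0) + (mu - sigma^2/2) t + sigma B_t and hence X_t = x_0 * exp((mu - sigma^2/2) t + sigma B_t).
With mu = 7/4, sigma = 3/4, x_0 = 6/5, this gives:
  X_t = 6/5 * exp((47/32) * t + (3/4) * B_t).
Since sigma*B_t ~ Normal(0, sigma^2 t), E[exp(sigma*B_t)] = exp(sigma^2 t / 2); so E[X_t] = x_0 * exp((mu - sigma^2/2) t) * exp(sigma^2 t / 2) = x_0 * exp(mu t) = 6*exp(7*t/4)/5.
Var(X_t) = E[X_t^2] - (E[X_t])^2 = x_0^2 * exp(2 mu t) * (exp(sigma^2 t) - 1) = 36*(exp(9*t/16) - 1)*exp(7*t/2)/25.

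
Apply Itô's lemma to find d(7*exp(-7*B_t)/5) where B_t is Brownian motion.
d(7*exp(-7*B_t)/5) = (343*exp(-7*B_t)/10) dt + (-49*exp(-7*B_t)/5) dB_t

Itô's formula for f(B_t) gives d f(B_t) = f'(B_t) dB_t + (1/2) f''(B_t) dt. Compute derivatives of f(x) = 7*exp(-7*x)/5:
  f'(x)  = -49*exp(-7*x)/5
  f''(x) = 343*exp(-7*x)/5
Substitute x = B_t and multiply the f'' term by 1/2:
  drift     = (1/2) * (343*exp(-7*x)/5) evaluated at B_t = 343*exp(-7*B_t)/10
  diffusion = (-49*exp(-7*x)/5) evaluated at B_t = -49*exp(-7*B_t)/5
Therefore d(7*exp(-7*B_t)/5) = (343*exp(-7*B_t)/10) dt + (-49*exp(-7*B_t)/5) dB_t.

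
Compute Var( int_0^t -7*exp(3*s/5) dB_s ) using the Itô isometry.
Var = 245*exp(6*t/5)/6 - 245/6

The Itô integral of a deterministic integrand f(s) has mean 0 because each increment f(s) * (B_{s+ds} - B_s) has mean 0. By the Itô isometry:
  Var( int_0^t f(s) dB_s ) = E[ (int_0^t f(s) dB_s)^2 ] = int_0^t f(s)^2 ds.
Here f(s) = -7*exp(3*s/5), so f(s)^2 = 49*exp(6*s/5). Integrate:
  int_0^t (49*exp(6*s/5)) ds = 245*exp(6*t/5)/6 - 245/6.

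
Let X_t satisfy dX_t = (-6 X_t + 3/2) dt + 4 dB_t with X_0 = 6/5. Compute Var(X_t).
Var(X_t) = 4/3 - 4*exp(-12*t)/3

The variance V(t) = Var(X_t) satisfies V'(t) = 2 a V(t) + c^2 with V(0) = 0 (drift coefficient is linear in X, diffusion is constant). With a = -6, c = 4, the solution is
  V(t) = (c^2 / (2 a)) * (exp(2 a t) - 1)
       = (4^2 / (2*(-6))) * (exp((-12) t) - 1)
       = 4/3 - 4*exp(-12*t)/3.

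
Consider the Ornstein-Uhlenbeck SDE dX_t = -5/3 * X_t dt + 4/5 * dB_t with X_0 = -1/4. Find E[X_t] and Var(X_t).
E[X_t] = -exp(-5*t/3)/4; Var(X_t) = 24/125 - 24*exp(-10*t/3)/125

The OU SDE dX = -theta X dt + sigma dB admits the integrating factor exp(theta t): d(exp(theta t) X_t) = sigma exp(theta t) dB_t. Integrating from 0 to t:
  X_t = x_0 * exp(-theta t) + sigma * int_0^t exp(-theta (t-s)) dB_s.
The Itô integral has mean 0 and (by the Itô isometry) variance sigma^2 * int_0^t exp(-2 theta (t - s)) ds = sigma^2 * (1 - exp(-2 theta t)) / (2 theta).
With theta = 5/3, sigma = 4/5, x_0 = -1/4:
  E[X_t] = -1/4 * exp(-5/3 t) = -exp(-5*t/3)/4
  Var(X_t) = (4/5)^2 * (1 - exp(-2*5/3 t)) / (2 * 5/3) = 24/125 - 24*exp(-10*t/3)/125.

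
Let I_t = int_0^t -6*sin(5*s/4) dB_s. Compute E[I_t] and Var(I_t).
E[I_t] = 0; Var(I_t) = 18*t - 36*sin(5*t/2)/5

The Itô integral of a deterministic integrand f(s) has mean 0 because each increment f(s) * (B_{s+ds} - B_s) has mean 0. By the Itô isometry:
  Var( int_0^t f(s) dB_s ) = E[ (int_0^t f(s) dB_s)^2 ] = int_0^t f(s)^2 ds.
Here f(s) = -6*sin(5*s/4), so f(s)^2 = 36*sin(5*s/4)^2. Integrate:
  int_0^t (36*sin(5*s/4)^2) ds = 18*t - 36*sin(5*t/2)/5.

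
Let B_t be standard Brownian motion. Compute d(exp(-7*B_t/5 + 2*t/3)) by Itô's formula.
d(exp(-7*B_t/5 + 2*t/3)) = (247*exp(-7*B_t/5 + 2*t/3)/150) dt + (-7*exp(-7*B_t/5 + 2*t/3)/5) dB_t

Itô's formula for f(t, x): d f(t, B_t) = (f_t + (1/2) f_xx) dt + f_x dB_t. Compute partials of f(t, x) = exp(2*t/3 - 7*x/5):
  f_t(t,x)  = 2*exp(2*t/3 - 7*x/5)/3
  f_x(t,x)  = -7*exp(2*t/3 - 7*x/5)/5
  f_xx(t,x) = 49*exp(2*t/3 - 7*x/5)/25
Assemble drift = f_t + (1/2) f_xx = 247*exp(2*t/3 - 7*x/5)/150 and diffusion = f_x = -7*exp(2*t/3 - 7*x/5)/5. Substituting x = B_t:
  d(exp(-7*B_t/5 + 2*t/3)) = (247*exp(-7*B_t/5 + 2*t/3)/150) dt + (-7*exp(-7*B_t/5 + 2*t/3)/5) dB_t.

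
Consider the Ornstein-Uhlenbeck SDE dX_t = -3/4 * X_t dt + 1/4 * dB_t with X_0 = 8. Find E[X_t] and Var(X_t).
E[X_t] = 8*exp(-3*t/4); Var(X_t) = 1/24 - exp(-3*t/2)/24

The OU SDE dX = -theta X dt + sigma dB admits the integrating factor exp(theta t): d(exp(theta t) X_t) = sigma exp(theta t) dB_t. Integrating from 0 to t:
  X_t = x_0 * exp(-theta t) + sigma * int_0^t exp(-theta (t-s)) dB_s.
The Itô integral has mean 0 and (by the Itô isometry) variance sigma^2 * int_0^t exp(-2 theta (t - s)) ds = sigma^2 * (1 - exp(-2 theta t)) / (2 theta).
With theta = 3/4, sigma = 1/4, x_0 = 8:
  E[X_t] = 8 * exp(-3/4 t) = 8*exp(-3*t/4)
  Var(X_t) = (1/4)^2 * (1 - exp(-2*3/4 t)) / (2 * 3/4) = 1/24 - exp(-3*t/2)/24.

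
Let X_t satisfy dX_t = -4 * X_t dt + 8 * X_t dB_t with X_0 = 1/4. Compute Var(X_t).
Var(X_t) = (exp(64*t) - 1)*exp(-8*t)/16

For GBM dX = mu X dt + sigma X dB with X_0 = x_0, apply Itô to Y = log X: dY = (mu - sigma^2/2) dt + sigma dB, so Y_t = log(x_0) + (mu - sigma^2/2) t + sigma B_t and hence X_t = x_0 * exp((mu - sigma^2/2) t + sigma B_t).
With mu = -4, sigma = 8, x_0 = 1/4, this gives:
  X_t = 1/4 * exp((-36) * t + (8) * B_t).
Since sigma*B_t ~ Normal(0, sigma^2 t), E[exp(sigma*B_t)] = exp(sigma^2 t / 2); so E[X_t] = x_0 * exp((mu - sigma^2/2) t) * exp(sigma^2 t / 2) = x_0 * exp(mu t) = exp(-4*t)/4.
Var(X_t) = E[X_t^2] - (E[X_t])^2 = x_0^2 * exp(2 mu t) * (exp(sigma^2 t) - 1) = (exp(64*t) - 1)*exp(-8*t)/16.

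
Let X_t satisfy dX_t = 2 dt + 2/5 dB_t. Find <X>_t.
<X>_t = 4*t/25

For an Itô process dX_t = a(t) dt + b(t) dB_t, the quadratic variation is <X>_t = int_0^t b(s)^2 ds (the drift term does not contribute). Here b(s) = 2/5, so
  b(s)^2 = 4/25.
Integrating from 0 to t:
  <X>_t = int_0^t (4/25) ds = 4*t/25.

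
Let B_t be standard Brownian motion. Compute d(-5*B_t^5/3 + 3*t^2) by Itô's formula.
d(-5*B_t^5/3 + 3*t^2) = (-50*B_t^3/3 + 6*t) dt + (-25*B_t^4/3) dB_t

Itô's formula for f(t, x): d f(t, B_t) = (f_t + (1/2) f_xx) dt + f_x dB_t. Compute partials of f(t, x) = 3*t^2 - 5*x^5/3:
  f_t(t,x)  = 6*t
  f_x(t,x)  = -25*x^4/3
  f_xx(t,x) = -100*x^3/3
Assemble drift = f_t + (1/2) f_xx = 6*t - 50*x^3/3 and diffusion = f_x = -25*x^4/3. Substituting x = B_t:
  d(-5*B_t^5/3 + 3*t^2) = (-50*B_t^3/3 + 6*t) dt + (-25*B_t^4/3) dB_t.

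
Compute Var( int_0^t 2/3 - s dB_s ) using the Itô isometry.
Var = t*(3*t^2 - 6*t + 4)/9

The Itô integral of a deterministic integrand f(s) has mean 0 because each increment f(s) * (B_{s+ds} - B_s) has mean 0. By the Itô isometry:
  Var( int_0^t f(s) dB_s ) = E[ (int_0^t f(s) dB_s)^2 ] = int_0^t f(s)^2 ds.
Here f(s) = 2/3 - s, so f(s)^2 = (3*s - 2)^2/9. Integrate:
  int_0^t ((3*s - 2)^2/9) ds = t*(3*t^2 - 6*t + 4)/9.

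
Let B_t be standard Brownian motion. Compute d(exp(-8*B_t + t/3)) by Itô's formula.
d(exp(-8*B_t + t/3)) = (97*exp(-8*B_t + t/3)/3) dt + (-8*exp(-8*B_t + t/3)) dB_t

Itô's formula for f(t, x): d f(t, B_t) = (f_t + (1/2) f_xx) dt + f_x dB_t. Compute partials of f(t, x) = exp(t/3 - 8*x):
  f_t(t,x)  = exp(t/3 - 8*x)/3
  f_x(t,x)  = -8*exp(t/3 - 8*x)
  f_xx(t,x) = 64*exp(t/3 - 8*x)
Assemble drift = f_t + (1/2) f_xx = 97*exp(t/3 - 8*x)/3 and diffusion = f_x = -8*exp(t/3 - 8*x). Substituting x = B_t:
  d(exp(-8*B_t + t/3)) = (97*exp(-8*B_t + t/3)/3) dt + (-8*exp(-8*B_t + t/3)) dB_t.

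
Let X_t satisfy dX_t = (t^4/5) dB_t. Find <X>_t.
<X>_t = t^9/225

For an Itô process dX_t = a(t) dt + b(t) dB_t, the quadratic variation is <X>_t = int_0^t b(s)^2 ds (the drift term does not contribute). Here b(s) = s^4/5, so
  b(s)^2 = s^8/25.
Integrating from 0 to t:
  <X>_t = int_0^t (s^8/25) ds = t^9/225.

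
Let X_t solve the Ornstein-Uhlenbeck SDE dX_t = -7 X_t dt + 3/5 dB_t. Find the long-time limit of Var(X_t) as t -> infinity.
lim Var(X_t) = 9/350

The OU SDE dX = -theta X dt + sigma dB admits the integrating factor exp(theta t): d(exp(theta t) X_t) = sigma exp(theta t) dB_t. Integrating from 0 to t gives X_t = x_0 * exp(-theta t) + sigma * int_0^t exp(-theta (t-s)) dB_s for any initial x_0. The Itô integral has variance (by the Itô isometry) sigma^2 * int_0^t exp(-2 theta (t - s)) ds = sigma^2 * (1 - exp(-2 theta t)) / (2 theta), independent of x_0.
With theta = 7, sigma = 3/5:
  Var(X_t) = (3/5)^2 * (1 - exp(-2*7 t)) / (2 * 7) = 9/350 - 9*exp(-14*t)/350.
As t -> infinity, exp(-2*7 t) -> 0, so the stationary variance is sigma^2 / (2 theta) = 9/350.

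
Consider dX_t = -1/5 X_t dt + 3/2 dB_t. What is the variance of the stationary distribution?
lim Var(X_t) = 45/8

The OU SDE dX = -theta X dt + sigma dB admits the integrating factor exp(theta t): d(exp(theta t) X_t) = sigma exp(theta t) dB_t. Integrating from 0 to t gives X_t = x_0 * exp(-theta t) + sigma * int_0^t exp(-theta (t-s)) dB_s for any initial x_0. The Itô integral has variance (by the Itô isometry) sigma^2 * int_0^t exp(-2 theta (t - s)) ds = sigma^2 * (1 - exp(-2 theta t)) / (2 theta), independent of x_0.
With theta = 1/5, sigma = 3/2:
  Var(X_t) = (3/2)^2 * (1 - exp(-2*1/5 t)) / (2 * 1/5) = 45/8 - 45*exp(-2*t/5)/8.
As t -> infinity, exp(-2*1/5 t) -> 0, so the stationary variance is sigma^2 / (2 theta) = 45/8.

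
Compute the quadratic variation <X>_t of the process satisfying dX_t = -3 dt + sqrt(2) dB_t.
<X>_t = 2*t

For an Itô process dX_t = a(t) dt + b(t) dB_t, the quadratic variation is <X>_t = int_0^t b(s)^2 ds (the drift term does not contribute). Here b(s) = sqrt(2), so
  b(s)^2 = 2.
Integrating from 0 to t:
  <X>_t = int_0^t (2) ds = 2*t.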